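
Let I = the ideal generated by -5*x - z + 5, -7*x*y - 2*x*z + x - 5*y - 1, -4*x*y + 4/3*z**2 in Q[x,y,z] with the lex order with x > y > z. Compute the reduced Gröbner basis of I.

G = {x + 1/5*z - 1, y + 29/75*z**2 + 11/25*z, z**3 - 237/29*z**2 - 165/29*z}

Buchberger's algorithm terminates because the ascending chain of leading-term ideals stabilizes.

f_1 = -5*x - z + 5, LT = x.
f_2 = -7*x*y - 2*x*z + x - 5*y - 1, LT = x*y.
f_3 = -4*x*y + 4/3*z**2, LT = x*y.

S(f_1,f_2): lcm = x*y. S = -2/7*x*z + 1/7*x + 1/5*y*z - 12/7*y - 1/7.
  leading term x*z: subtract (2/35*z)·f_1 from -2/7*x*z + 1/7*x + 1/5*y*z - 12/7*y - 1/7 → 1/7*x + 1/5*y*z - 12/7*y + 2/35*z**2 - 2/7*z - 1/7
  leading term x: subtract (-1/35)·f_1 from 1/7*x + 1/5*y*z - 12/7*y + 2/35*z**2 - 2/7*z - 1/7 → 1/5*y*z - 12/7*y + 2/35*z**2 - 11/35*z
  leading term y*z: no divisor's leading term divides it; move 1/5*y*z to the remainder.
  leading term y: no divisor's leading term divides it; move -12/7*y to the remainder.
  leading term z**2: no divisor's leading term divides it; move 2/35*z**2 to the remainder.
  leading term z: no divisor's leading term divides it; move -11/35*z to the remainder.
  remainder 1/5*y*z - 12/7*y + 2/35*z**2 - 11/35*z ≠ 0; add g_4 = 1/5*y*z - 12/7*y + 2/35*z**2 - 11/35*z to the basis.

S(f_1,f_3): lcm = x*y. S = 1/5*y*z - y + 1/3*z**2.
  leading term y*z: subtract (1)·g_4 from 1/5*y*z - y + 1/3*z**2 → 5/7*y + 29/105*z**2 + 11/35*z
  leading term y: no divisor's leading term divides it; move 5/7*y to the remainder.
  leading term z**2: no divisor's leading term divides it; move 29/105*z**2 to the remainder.
  leading term z: no divisor's leading term divides it; move 11/35*z to the remainder.
  remainder 5/7*y + 29/105*z**2 + 11/35*z ≠ 0; add g_5 = 5/7*y + 29/105*z**2 + 11/35*z to the basis.

S(f_3,g_4): lcm = x*y*z. S = 60/7*x*y - 2/7*x*z**2 + 11/7*x*z - 1/3*z**3.
  leading term x*y: subtract (-12/7*y)·f_1 from 60/7*x*y - 2/7*x*z**2 + 11/7*x*z - 1/3*z**3 → -2/7*x*z**2 + 11/7*x*z - 12/7*y*z + 60/7*y - 1/3*z**3
  leading term x*z**2: subtract (2/35*z**2)·f_1 from -2/7*x*z**2 + 11/7*x*z - 12/7*y*z + 60/7*y - 1/3*z**3 → 11/7*x*z - 12/7*y*z + 60/7*y - 29/105*z**3 - 2/7*z**2
  leading term x*z: subtract (-11/35*z)·f_1 from 11/7*x*z - 12/7*y*z + 60/7*y - 29/105*z**3 - 2/7*z**2 → -12/7*y*z + 60/7*y - 29/105*z**3 - 3/5*z**2 + 11/7*z
  leading term y*z: subtract (-60/7)·g_4 from -12/7*y*z + 60/7*y - 29/105*z**3 - 3/5*z**2 + 11/7*z → -300/49*y - 29/105*z**3 - 27/245*z**2 - 55/49*z
  leading term y: subtract (-60/7)·g_5 from -300/49*y - 29/105*z**3 - 27/245*z**2 - 55/49*z → -29/105*z**3 + 79/35*z**2 + 11/7*z
  leading term z**3: no divisor's leading term divides it; move -29/105*z**3 to the remainder.
  leading term z**2: no divisor's leading term divides it; move 79/35*z**2 to the remainder.
  leading term z: no divisor's leading term divides it; move 11/7*z to the remainder.
  remainder -29/105*z**3 + 79/35*z**2 + 11/7*z ≠ 0; add g_6 = -29/105*z**3 + 79/35*z**2 + 11/7*z to the basis.

The other S-polynomials (S(f_2,f_3), S(f_1,g_4), S(f_2,g_4), S(f_1,g_5), S(f_2,g_5), S(f_3,g_5), S(g_4,g_5), S(f_1,g_6), S(f_2,g_6), S(f_3,g_6), S(g_4,g_6), S(g_5,g_6)) all reduce to 0 modulo the current basis, so we have a Gröbner basis.
Inter-reduce: drop elements whose leading term is divisible by another's, tail-reduce, and make monic.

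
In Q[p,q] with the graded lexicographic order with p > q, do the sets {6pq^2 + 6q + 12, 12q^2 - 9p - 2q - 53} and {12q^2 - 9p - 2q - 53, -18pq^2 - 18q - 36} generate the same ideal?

Equality of ideals is decidable: compute both reduced Gröbner bases (unique for the ordering) and check whether they agree.
Buchberger on the first generating set:
f_1 = 6pq^2 + 6q + 12, LT = pq^2.
f_2 = 12q^2 - 9p - 2q - 53, LT = q^2.

S(f_1,f_2): lcm = pq^2. S = 3/4p^2 + 1/6pq + 53/12p + q + 2.
  leading term p^2: no divisor's leading term divides it; move 3/4p^2 to the remainder.
  leading term pq: no divisor's leading term divides it; move 1/6pq to the remainder.
  leading term p: no divisor's leading term divides it; move 53/12p to the remainder.
  leading term q: no divisor's leading term divides it; move q to the remainder.
  leading term 1: no divisor's leading term divides it; move 2 to the remainder.
  remainder 3/4p^2 + 1/6pq + 53/12p + q + 2 ≠ 0; add g_3 = 3/4p^2 + 1/6pq + 53/12p + q + 2 to the basis.

S(f_1,g_3): lcm = p^2q^2. S = -2/9pq^3 - 53/9pq^2 - 4/3q^3 + pq - 8/3q^2 + 2p.
  leading term pq^3: subtract (-1/27q)·f_1 from -2/9pq^3 - 53/9pq^2 - 4/3q^3 + pq - 8/3q^2 + 2p → -53/9pq^2 - 4/3q^3 + pq - 22/9q^2 + 2p + 4/9q
  leading term pq^2: subtract (-53/54)·f_1 from -53/9pq^2 - 4/3q^3 + pq - 22/9q^2 + 2p + 4/9q → -4/3q^3 + pq - 22/9q^2 + 2p + 19/3q + 106/9
  leading term q^3: subtract (-1/9q)·f_2 from -4/3q^3 + pq - 22/9q^2 + 2p + 19/3q + 106/9 → -8/3q^2 + 2p + 4/9q + 106/9
  leading term q^2: subtract (-2/9)·f_2 from -8/3q^2 + 2p + 4/9q + 106/9 → 0
  remainder 0.

S(f_2,g_3): leading monomials are coprime, so the S-polynomial reduces to 0 (Buchberger's first criterion).
Every S-polynomial of the final basis reduces to 0, so we have a Gröbner basis.
Inter-reduce: drop elements whose leading term is divisible by another's, tail-reduce, and make monic.
Reduced Gröbner basis: {p^2 + 2/9pq + 53/9p + 4/3q + 8/3, q^2 - 3/4p - 1/6q - 53/12}.

Buchberger on the second generating set:
h_1 = 12q^2 - 9p - 2q - 53, LT = q^2.
h_2 = -18pq^2 - 18q - 36, LT = pq^2.

S(h_1,h_2): lcm = pq^2. S = -3/4p^2 - 1/6pq - 53/12p - q - 2.
  leading term p^2: no divisor's leading term divides it; move -3/4p^2 to the remainder.
  leading term pq: no divisor's leading term divides it; move -1/6pq to the remainder.
  leading term p: no divisor's leading term divides it; move -53/12p to the remainder.
  leading term q: no divisor's leading term divides it; move -q to the remainder.
  leading term 1: no divisor's leading term divides it; move -2 to the remainder.
  remainder -3/4p^2 - 1/6pq - 53/12p - q - 2 ≠ 0; add k_3 = -3/4p^2 - 1/6pq - 53/12p - q - 2 to the basis.

S(h_1,k_3): leading monomials are coprime, so the S-polynomial reduces to 0 (Buchberger's first criterion).
S(h_2,k_3): lcm = p^2q^2. S = -2/9pq^3 - 53/9pq^2 - 4/3q^3 + pq - 8/3q^2 + 2p.
  leading term pq^3: subtract (-1/54pq)·h_1 from -2/9pq^3 - 53/9pq^2 - 4/3q^3 + pq - 8/3q^2 + 2p → -1/6p^2q - 160/27pq^2 - 4/3q^3 + 1/54pq - 8/3q^2 + 2p
  leading term p^2q: subtract (2/9q)·k_3 from -1/6p^2q - 160/27pq^2 - 4/3q^3 + 1/54pq - 8/3q^2 + 2p → -53/9pq^2 - 4/3q^3 + pq - 22/9q^2 + 2p + 4/9q
  leading term pq^2: subtract (-53/108p)·h_1 from -53/9pq^2 - 4/3q^3 + pq - 22/9q^2 + 2p + 4/9q → -4/3q^3 - 53/12p^2 + 1/54pq - 22/9q^2 - 2593/108p + 4/9q
  leading term q^3: subtract (-1/9q)·h_1 from -4/3q^3 - 53/12p^2 + 1/54pq - 22/9q^2 - 2593/108p + 4/9q → -53/12p^2 - 53/54pq - 8/3q^2 - 2593/108p - 49/9q
  leading term p^2: subtract (53/9)·k_3 from -53/12p^2 - 53/54pq - 8/3q^2 - 2593/108p - 49/9q → -8/3q^2 + 2p + 4/9q + 106/9
  leading term q^2: subtract (-2/9)·h_1 from -8/3q^2 + 2p + 4/9q + 106/9 → 0
  remainder 0.

Every S-polynomial of the final basis reduces to 0, so we have a Gröbner basis.
Inter-reduce: drop elements whose leading term is divisible by another's, tail-reduce, and make monic.
Reduced Gröbner basis: {p^2 + 2/9pq + 53/9p + 4/3q + 8/3, q^2 - 3/4p - 1/6q - 53/12}.

The two bases agree; hence the ideals are identical.

Yes, the ideals are equal.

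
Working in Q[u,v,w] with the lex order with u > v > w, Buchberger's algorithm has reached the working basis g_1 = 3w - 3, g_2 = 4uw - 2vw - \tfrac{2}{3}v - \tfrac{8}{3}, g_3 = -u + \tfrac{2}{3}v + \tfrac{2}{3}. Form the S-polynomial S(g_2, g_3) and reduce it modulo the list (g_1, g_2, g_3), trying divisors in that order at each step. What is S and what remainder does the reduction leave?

lcm(LM(g_2), LM(g_3)) = uw.
S = (lcm/LT(g_2))·g_2 − (lcm/LT(g_3))·g_3 = \tfrac{1}{6}vw - \tfrac{1}{6}v + \tfrac{2}{3}w - \tfrac{2}{3}.
Reduce S modulo (g_1, g_2, g_3) in that order:
  leading term vw: subtract (\tfrac{1}{18}v)·g_1 from \tfrac{1}{6}vw - \tfrac{1}{6}v + \tfrac{2}{3}w - \tfrac{2}{3} → \tfrac{2}{3}w - \tfrac{2}{3}
  leading term w: subtract (\tfrac{2}{9})·g_1 from \tfrac{2}{3}w - \tfrac{2}{3} → 0
The remainder is 0, so this S-polynomial contributes no new basis element.

S(g_2, g_3) = \tfrac{1}{6}vw - \tfrac{1}{6}v + \tfrac{2}{3}w - \tfrac{2}{3}; remainder on division = 0.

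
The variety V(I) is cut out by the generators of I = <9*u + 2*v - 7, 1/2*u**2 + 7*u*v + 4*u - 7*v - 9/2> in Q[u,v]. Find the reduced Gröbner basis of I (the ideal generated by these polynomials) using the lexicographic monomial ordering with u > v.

G = {u + 2/9*v - 7/9, v**2 + 53/31*v + 22/31}

This is the nonlinear analogue of row-reducing a linear system.

f_1 = 9*u + 2*v - 7, LT = u.
f_2 = 1/2*u**2 + 7*u*v + 4*u - 7*v - 9/2, LT = u**2.

S(f_1,f_2): lcm = u**2. S = -124/9*u*v - 79/9*u + 14*v + 9.
  leading term u*v: subtract (-124/81*v)·f_1 from -124/9*u*v - 79/9*u + 14*v + 9 → -79/9*u + 248/81*v**2 + 266/81*v + 9
  leading term u: subtract (-79/81)·f_1 from -79/9*u + 248/81*v**2 + 266/81*v + 9 → 248/81*v**2 + 424/81*v + 176/81
  leading term v**2: no divisor's leading term divides it; move 248/81*v**2 to the remainder.
  leading term v: no divisor's leading term divides it; move 424/81*v to the remainder.
  leading term 1: no divisor's leading term divides it; move 176/81 to the remainder.
  remainder 248/81*v**2 + 424/81*v + 176/81 ≠ 0; add g_3 = 248/81*v**2 + 424/81*v + 176/81 to the basis.

The other S-polynomials (S(f_1,g_3), S(f_2,g_3)) all reduce to 0 modulo the current basis, so we have a Gröbner basis.
Inter-reduce: drop elements whose leading term is divisible by another's, tail-reduce, and make monic.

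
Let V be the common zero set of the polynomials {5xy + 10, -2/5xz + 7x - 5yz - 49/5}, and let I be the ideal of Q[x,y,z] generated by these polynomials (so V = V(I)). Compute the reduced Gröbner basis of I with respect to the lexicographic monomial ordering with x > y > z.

f_1 = 5xy + 10, LT = xy.
f_2 = -2/5xz + 7x - 5yz - 49/5, LT = xz.

S(f_1,f_2): lcm = xyz. S = 35/2xy - 25/2y^2z - 49/2y + 2z.
  leading term xy: subtract (7/2)·f_1 from 35/2xy - 25/2y^2z - 49/2y + 2z → -25/2y^2z - 49/2y + 2z - 35
  leading term y^2z: no divisor's leading term divides it; move -25/2y^2z to the remainder.
  leading term y: no divisor's leading term divides it; move -49/2y to the remainder.
  leading term z: no divisor's leading term divides it; move 2z to the remainder.
  leading term 1: no divisor's leading term divides it; move -35 to the remainder.
  remainder -25/2y^2z - 49/2y + 2z - 35 ≠ 0; add g_3 = -25/2y^2z - 49/2y + 2z - 35 to the basis.

S(f_1,g_3): lcm = xy^2z. S = -49/25xy + 4/25xz - 14/5x + 2yz.
  leading term xy: subtract (-49/125)·f_1 from -49/25xy + 4/25xz - 14/5x + 2yz → 4/25xz - 14/5x + 2yz + 98/25
  leading term xz: subtract (-2/5)·f_2 from 4/25xz - 14/5x + 2yz + 98/25 → 0
  remainder 0.

S(f_2,g_3): lcm = xy^2z. S = -35/2xy^2 - 49/25xy + 4/25xz - 14/5x + 25/2y^3z + 49/2y^2.
  leading term xy^2: subtract (-7/2y)·f_1 from -35/2xy^2 - 49/25xy + 4/25xz - 14/5x + 25/2y^3z + 49/2y^2 → -49/25xy + 4/25xz - 14/5x + 25/2y^3z + 49/2y^2 + 35y
  leading term xy: subtract (-49/125)·f_1 from -49/25xy + 4/25xz - 14/5x + 25/2y^3z + 49/2y^2 + 35y → 4/25xz - 14/5x + 25/2y^3z + 49/2y^2 + 35y + 98/25
  leading term xz: subtract (-2/5)·f_2 from 4/25xz - 14/5x + 25/2y^3z + 49/2y^2 + 35y + 98/25 → 25/2y^3z + 49/2y^2 - 2yz + 35y
  leading term y^3z: subtract (-y)·g_3 from 25/2y^3z + 49/2y^2 - 2yz + 35y → 0
  remainder 0.

Every S-polynomial of the final basis reduces to 0, so we have a Gröbner basis.

G = {xy + 2, xz - 35/2x + 25/2yz + 49/2, y^2z + 49/25y - 4/25z + 14/5}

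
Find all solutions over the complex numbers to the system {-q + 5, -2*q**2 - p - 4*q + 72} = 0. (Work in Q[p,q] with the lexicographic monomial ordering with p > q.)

{(2, 5)}

Compute a lex Gröbner basis by Buchberger's algorithm.
f_1 = -q + 5, LT = q.
f_2 = -p - 2*q**2 - 4*q + 72, LT = p.

S(f_1,f_2): leading monomials are coprime, so the S-polynomial reduces to 0 (Buchberger's first criterion).
Every S-polynomial of the final basis reduces to 0, so we have a Gröbner basis.
Inter-reduce: drop elements whose leading term is divisible by another's, tail-reduce, and make monic.
Reduced Gröbner basis: {p - 2, q - 5}.

Since the basis is lex-ordered, q - 5 is univariate in q. Its roots are {5}. Back-substituting each root into the other basis elements fixes the other coordinates.
  q = 5: the earlier basis element becomes p - 2 = 0, giving p = 2 — point (2, 5).
Zero-dimensionality of the ideal guarantees finitely many solutions over ℂ.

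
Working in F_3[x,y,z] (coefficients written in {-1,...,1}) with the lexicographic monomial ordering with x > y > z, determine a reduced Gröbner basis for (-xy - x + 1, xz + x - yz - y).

f_1 = -xy - x + 1, LT = xy.
f_2 = xz + x - yz - y, LT = xz.

S(f_1,f_2): lcm = xyz. S = -xy + xz + y^2z + y^2 - z.
  leading term xy: subtract (1)·f_1 from -xy + xz + y^2z + y^2 - z → xz + x + y^2z + y^2 - z - 1
  leading term xz: subtract (1)·f_2 from xz + x + y^2z + y^2 - z - 1 → y^2z + y^2 + yz + y - z - 1
  leading term y^2z: no divisor's leading term divides it; move y^2z to the remainder.
  leading term y^2: no divisor's leading term divides it; move y^2 to the remainder.
  leading term yz: no divisor's leading term divides it; move yz to the remainder.
  leading term y: no divisor's leading term divides it; move y to the remainder.
  leading term z: no divisor's leading term divides it; move -z to the remainder.
  leading term 1: no divisor's leading term divides it; move -1 to the remainder.
  remainder y^2z + y^2 + yz + y - z - 1 ≠ 0; add g_3 = y^2z + y^2 + yz + y - z - 1 to the basis.

The other S-polynomials (S(f_1,g_3), S(f_2,g_3)) all reduce to 0 modulo the current basis, so we have a Gröbner basis.

G = {xy + x - 1, xz + x - yz - y, y^2z + y^2 + yz + y - z - 1}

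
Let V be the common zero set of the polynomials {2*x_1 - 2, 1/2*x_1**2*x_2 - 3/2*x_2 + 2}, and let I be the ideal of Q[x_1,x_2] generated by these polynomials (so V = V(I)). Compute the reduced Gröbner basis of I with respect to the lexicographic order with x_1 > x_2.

G = {x_1 - 1, x_2 - 2}

f_1 = 2*x_1 - 2, LT = x_1.
f_2 = 1/2*x_1**2*x_2 - 3/2*x_2 + 2, LT = x_1**2*x_2.

S(f_1,f_2): lcm = x_1**2*x_2. S = -x_1*x_2 + 3*x_2 - 4.
  reduce S modulo (f_1, f_2):
  remainder 2*x_2 - 4 ≠ 0; add g_3 = 2*x_2 - 4 to the basis.

The other S-polynomials (S(f_1,g_3), S(f_2,g_3)) all reduce to 0 modulo the current basis, so we have a Gröbner basis.
Inter-reduce: drop elements whose leading term is divisible by another's, tail-reduce, and make monic.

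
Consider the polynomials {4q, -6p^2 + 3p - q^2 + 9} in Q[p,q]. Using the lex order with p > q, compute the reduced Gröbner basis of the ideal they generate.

G = {p^2 - 1/2p - 3/2, q}

f_1 = 4q, LT = q.
f_2 = -6p^2 + 3p - q^2 + 9, LT = p^2.

The S-polynomials (S(f_1,f_2)) all reduce to 0 modulo the current basis, so we have a Gröbner basis.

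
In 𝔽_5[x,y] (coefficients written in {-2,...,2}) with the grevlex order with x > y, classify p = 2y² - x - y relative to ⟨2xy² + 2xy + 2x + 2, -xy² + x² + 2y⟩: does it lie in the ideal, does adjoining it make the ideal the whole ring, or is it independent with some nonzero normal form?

Adjoining 2y² - x - y makes the ideal the whole ring: the system is inconsistent.

First compute the reduced Gröbner basis of I by Buchberger's algorithm.
f_1 = 2xy² + 2xy + 2x + 2, LT = xy².
f_2 = -xy² + x² + 2y, LT = xy².

S(f_1,f_2): lcm = xy². S = x² + xy + x + 2y + 1.
  leading term x²: no divisor's leading term divides it; move x² to the remainder.
  leading term xy: no divisor's leading term divides it; move xy to the remainder.
  leading term x: no divisor's leading term divides it; move x to the remainder.
  leading term y: no divisor's leading term divides it; move 2y to the remainder.
  leading term 1: no divisor's leading term divides it; move 1 to the remainder.
  remainder x² + xy + x + 2y + 1 ≠ 0; add h_3 = x² + xy + x + 2y + 1 to the basis.

S(f_1,h_3): lcm = x²y². S = -xy³ + x²y - xy² - 2y³ + x² - y² + x.
  leading term xy³: subtract (2y)·f_1 from -xy³ + x²y - xy² - 2y³ + x² - y² + x → x²y - 2y³ + x² + xy - y² + x + y
  leading term x²y: subtract (y)·h_3 from x²y - 2y³ + x² + xy - y² + x + y → -xy² - 2y³ + x² + 2y² + x
  leading term xy²: subtract (2)·f_1 from -xy² - 2y³ + x² + 2y² + x → -2y³ + x² + xy + 2y² + 2x + 1
  leading term y³: no divisor's leading term divides it; move -2y³ to the remainder.
  leading term x²: subtract (1)·h_3 from x² + xy + 2y² + 2x + 1 → 2y² + x - 2y
  leading term y²: no divisor's leading term divides it; move 2y² to the remainder.
  leading term x: no divisor's leading term divides it; move x to the remainder.
  leading term y: no divisor's leading term divides it; move -2y to the remainder.
  remainder -2y³ + 2y² + x - 2y ≠ 0; add h_4 = -2y³ + 2y² + x - 2y to the basis.

The other S-polynomials (S(f_2,h_3), S(f_1,h_4), S(f_2,h_4), S(h_3,h_4)) all reduce to 0 modulo the current basis, so we have a Gröbner basis.
Inter-reduce: drop elements whose leading term is divisible by another's, tail-reduce, and make monic.
Reduced Gröbner basis: {xy² + xy + x + 1, y³ - y² + 2x + y, x² + xy + x + 2y + 1}.
Label its elements g_1 = xy² + xy + x + 1, g_2 = y³ - y² + 2x + y, g_3 = x² + xy + x + 2y + 1.

Reduce p = 2y² - x - y modulo G:
  leading term y²: no divisor's leading term divides it; move 2y² to the remainder.
  leading term x: no divisor's leading term divides it; move -x to the remainder.
  leading term y: no divisor's leading term divides it; move -y to the remainder.
  normal form = 2y² - x - y.
The normal form is nonzero, so p ∉ I. Since p minus its normal form lies in I, I + (p) = I + (r) where r = 2y² - x - y; decide whether this ideal is the whole ring.
Run Buchberger on G together with r (pairs among the g_i already reduce to 0 since G is a Gröbner basis):
g_1 = xy² + xy + x + 1, LT = xy².
g_2 = y³ - y² + 2x + y, LT = y³.
g_3 = x² + xy + x + 2y + 1, LT = x².
r = 2y² - x - y, LT = y².

S(g_1,r): lcm = xy². S = -2x² - xy + x + 1.
  leading term x²: subtract (-2)·g_3 from -2x² - xy + x + 1 → xy - 2x - y - 2
  leading term xy: no divisor's leading term divides it; move xy to the remainder.
  leading term x: no divisor's leading term divides it; move -2x to the remainder.
  leading term y: no divisor's leading term divides it; move -y to the remainder.
  leading term 1: no divisor's leading term divides it; move -2 to the remainder.
  remainder xy - 2x - y - 2 ≠ 0; add m_5 = xy - 2x - y - 2 to the basis.

S(g_2,r): lcm = y³. S = -2xy + 2y² + 2x + y.
  leading term xy: subtract (-2)·m_5 from -2xy + 2y² + 2x + y → 2y² - 2x - y + 1
  leading term y²: subtract (1)·r from 2y² - 2x - y + 1 → -x + 1
  leading term x: no divisor's leading term divides it; move -x to the remainder.
  leading term 1: no divisor's leading term divides it; move 1 to the remainder.
  remainder -x + 1 ≠ 0; add m_6 = -x + 1 to the basis.

S(g_1,m_5): lcm = xy². S = -2xy + y² + x + 2y + 1.
  leading term xy: subtract (-2)·m_5 from -2xy + y² + x + 2y + 1 → y² + 2x + 2
  leading term y²: subtract (-2)·r from y² + 2x + 2 → -2y + 2
  leading term y: no divisor's leading term divides it; move -2y to the remainder.
  leading term 1: no divisor's leading term divides it; move 2 to the remainder.
  remainder -2y + 2 ≠ 0; add m_7 = -2y + 2 to the basis.

S(g_1,m_6): lcm = xy². S = xy + y² + x + 1.
  leading term xy: subtract (1)·m_5 from xy + y² + x + 1 → y² - 2x + y - 2
  leading term y²: subtract (-2)·r from y² - 2x + y - 2 → x - y - 2
  leading term x: subtract (-1)·m_6 from x - y - 2 → -y - 1
  leading term y: subtract (-2)·m_7 from -y - 1 → -2
  leading term 1: no divisor's leading term divides it; move -2 to the remainder.
  remainder -2 ≠ 0; add m_8 = -2 to the basis.

The other S-polynomials (S(g_1,g_2), S(g_1,g_3), S(g_2,g_3), S(g_3,r), S(g_2,m_5), S(g_3,m_5), S(r,m_5), S(g_2,m_6), S(g_3,m_6), S(r,m_6), S(m_5,m_6), S(g_1,m_7), S(g_2,m_7), S(g_3,m_7), S(r,m_7), S(m_5,m_7), S(m_6,m_7), S(g_1,m_8), S(g_2,m_8), S(g_3,m_8), S(r,m_8), S(m_5,m_8), S(m_6,m_8), S(m_7,m_8)) all reduce to 0 modulo the current basis, so we have a Gröbner basis.
Inter-reduce: drop elements whose leading term is divisible by another's, tail-reduce, and make monic.
Reduced Gröbner basis: {1}.
The reduced Gröbner basis of I + (p) is {1}: the ideal is the whole ring, so the enlarged system has no common solution — adjoining p is inconsistent.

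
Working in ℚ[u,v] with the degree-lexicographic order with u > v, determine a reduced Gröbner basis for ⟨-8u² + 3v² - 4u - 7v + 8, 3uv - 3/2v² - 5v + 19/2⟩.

f_1 = -8u² + 3v² - 4u - 7v + 8, LT = u².
f_2 = 3uv - 3/2v² - 5v + 19/2, LT = uv.

S(f_1,f_2): lcm = u²v. S = ½uv² - ⅜v³ + 13/6uv + ⅞v² - 19/6u - v.
  reduce S modulo (f_1, f_2):
  remainder -⅛v³ + 67/24v² - 19/6u + 37/36v - 247/36 ≠ 0; add g_3 = -⅛v³ + 67/24v² - 19/6u + 37/36v - 247/36 to the basis.

The other S-polynomials (S(f_1,g_3), S(f_2,g_3)) all reduce to 0 modulo the current basis, so we have a Gröbner basis.

G = {v³ - 67/3v² + 76/3u - 74/9v + 494/9, u² - ⅜v² + ½u + ⅞v - 1, uv - ½v² - 5/3v + 19/6}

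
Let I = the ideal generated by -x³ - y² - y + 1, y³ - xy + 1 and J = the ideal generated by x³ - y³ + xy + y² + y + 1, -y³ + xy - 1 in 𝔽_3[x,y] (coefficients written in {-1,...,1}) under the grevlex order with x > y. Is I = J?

Two ideals are equal iff their reduced Gröbner bases coincide (the reduced basis is unique for a fixed ordering).
Buchberger on the first generating set:
f_1 = -x³ - y² - y + 1, LT = x³.
f_2 = y³ - xy + 1, LT = y³.

The S-polynomials (S(f_1,f_2)) all reduce to 0 modulo the current basis, so we have a Gröbner basis.
Inter-reduce: drop elements whose leading term is divisible by another's, tail-reduce, and make monic.
Reduced Gröbner basis: {x³ + y² + y - 1, y³ - xy + 1}.

Buchberger on the second generating set:
h_1 = x³ - y³ + xy + y² + y + 1, LT = x³.
h_2 = -y³ + xy - 1, LT = y³.

The S-polynomials (S(h_1,h_2)) all reduce to 0 modulo the current basis, so we have a Gröbner basis.
Inter-reduce: drop elements whose leading term is divisible by another's, tail-reduce, and make monic.
Reduced Gröbner basis: {x³ + y² + y - 1, y³ - xy + 1}.

Same reduced basis, so the two generating sets span the same ideal.

Yes, the ideals are equal.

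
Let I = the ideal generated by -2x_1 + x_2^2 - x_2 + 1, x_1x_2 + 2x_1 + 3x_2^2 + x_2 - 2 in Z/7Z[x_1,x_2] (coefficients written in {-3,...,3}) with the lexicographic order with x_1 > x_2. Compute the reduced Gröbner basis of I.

f_1 = -2x_1 + x_2^2 - x_2 + 1, LT = x_1.
f_2 = x_1x_2 + 2x_1 + 3x_2^2 + x_2 - 2, LT = x_1x_2.

S(f_1,f_2): lcm = x_1x_2. S = -2x_1 + 3x_2^3 + x_2^2 + 2x_2 + 2.
  reduce S modulo (f_1, f_2):
  remainder 3x_2^3 + 3x_2 + 1 ≠ 0; add g_3 = 3x_2^3 + 3x_2 + 1 to the basis.

The other S-polynomials (S(f_1,g_3), S(f_2,g_3)) all reduce to 0 modulo the current basis, so we have a Gröbner basis.
Inter-reduce: drop elements whose leading term is divisible by another's, tail-reduce, and make monic.

G = {x_1 + 3x_2^2 - 3x_2 + 3, x_2^3 + x_2 - 2}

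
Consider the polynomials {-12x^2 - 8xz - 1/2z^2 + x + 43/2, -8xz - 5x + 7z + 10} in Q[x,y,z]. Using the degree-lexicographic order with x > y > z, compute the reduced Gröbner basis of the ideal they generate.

G = {z^3 + 117/8z^2 + 135/8x - 51/8z - 25/8, x^2 + 1/24z^2 - 1/2x + 7/12z - 23/24, xz + 5/8x - 7/8z - 5/4}

The reduced Gröbner basis is the canonical form of the ideal for this ordering.

f_1 = -12x^2 - 8xz - 1/2z^2 + x + 43/2, LT = x^2.
f_2 = -8xz - 5x + 7z + 10, LT = xz.

S(f_1,f_2): lcm = x^2z. S = 2/3xz^2 + 1/24z^3 - 5/8x^2 + 19/24xz + 5/4x - 43/24z.
  reduce S modulo (f_1, f_2):
  remainder 1/24z^3 + 39/64z^2 + 45/64x - 17/64z - 25/192 ≠ 0; add g_3 = 1/24z^3 + 39/64z^2 + 45/64x - 17/64z - 25/192 to the basis.

The other S-polynomials (S(f_1,g_3), S(f_2,g_3)) all reduce to 0 modulo the current basis, so we have a Gröbner basis.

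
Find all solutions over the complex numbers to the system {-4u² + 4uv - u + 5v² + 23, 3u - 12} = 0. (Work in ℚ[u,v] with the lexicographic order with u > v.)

{(4, -5), (4, 9/5)}

Compute a lex Gröbner basis by Buchberger's algorithm.
f_1 = -4u² + 4uv - u + 5v² + 23, LT = u².
f_2 = 3u - 12, LT = u.

S(f_1,f_2): lcm = u². S = -uv + 17/4u - 5/4v² - 23/4.
  leading term uv: subtract (-⅓v)·f_2 from -uv + 17/4u - 5/4v² - 23/4 → 17/4u - 5/4v² - 4v - 23/4
  leading term u: subtract (17/12)·f_2 from 17/4u - 5/4v² - 4v - 23/4 → -5/4v² - 4v + 45/4
  leading term v²: no divisor's leading term divides it; move -5/4v² to the remainder.
  leading term v: no divisor's leading term divides it; move -4v to the remainder.
  leading term 1: no divisor's leading term divides it; move 45/4 to the remainder.
  remainder -5/4v² - 4v + 45/4 ≠ 0; add h_3 = -5/4v² - 4v + 45/4 to the basis.

The other S-polynomials (S(f_1,h_3), S(f_2,h_3)) all reduce to 0 modulo the current basis, so we have a Gröbner basis.
Inter-reduce: drop elements whose leading term is divisible by another's, tail-reduce, and make monic.
Reduced Gröbner basis: {u - 4, v² + 16/5v - 9}.

The lex basis is triangular: the last element involves only v. Solving v² + 16/5v - 9 = 0 gives v ∈ {-5, 9/5}; substituting each value into the earlier elements determines the remaining variables.
  v = -5: the earlier basis element becomes u - 4 = 0, giving u = 4 — point (4, -5).
  v = 9/5: the earlier basis element becomes u - 4 = 0, giving u = 4 — point (4, 9/5).
A lex Gröbner basis triangularizes the system, enabling back-substitution.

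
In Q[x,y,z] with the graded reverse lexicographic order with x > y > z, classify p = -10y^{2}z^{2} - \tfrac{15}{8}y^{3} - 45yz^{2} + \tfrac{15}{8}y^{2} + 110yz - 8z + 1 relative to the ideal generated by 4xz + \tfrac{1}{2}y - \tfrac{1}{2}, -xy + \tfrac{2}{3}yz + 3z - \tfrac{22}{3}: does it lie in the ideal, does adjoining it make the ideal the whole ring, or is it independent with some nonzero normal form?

First compute the reduced Gröbner basis of I by Buchberger's algorithm.
f_1 = 4xz + \tfrac{1}{2}y - \tfrac{1}{2}, LT = xz.
f_2 = -xy + \tfrac{2}{3}yz + 3z - \tfrac{22}{3}, LT = xy.

S(f_1,f_2): lcm = xyz. S = \tfrac{2}{3}yz^{2} + \tfrac{1}{8}y^{2} + 3z^{2} - \tfrac{1}{8}y - \tfrac{22}{3}z.
  reduce S modulo (f_1, f_2):
  remainder \tfrac{2}{3}yz^{2} + \tfrac{1}{8}y^{2} + 3z^{2} - \tfrac{1}{8}y - \tfrac{22}{3}z ≠ 0; add h_3 = \tfrac{2}{3}yz^{2} + \tfrac{1}{8}y^{2} + 3z^{2} - \tfrac{1}{8}y - \tfrac{22}{3}z to the basis.

The other S-polynomials (S(f_1,h_3), S(f_2,h_3)) all reduce to 0 modulo the current basis, so we have a Gröbner basis.
Inter-reduce: drop elements whose leading term is divisible by another's, tail-reduce, and make monic.
Reduced Gröbner basis: {yz^{2} + \tfrac{3}{16}y^{2} + \tfrac{9}{2}z^{2} - \tfrac{3}{16}y - 11z, xy - \tfrac{2}{3}yz - 3z + \tfrac{22}{3}, xz + \tfrac{1}{8}y - \tfrac{1}{8}}.
Label its elements g_1 = yz^{2} + \tfrac{3}{16}y^{2} + \tfrac{9}{2}z^{2} - \tfrac{3}{16}y - 11z, g_2 = xy - \tfrac{2}{3}yz - 3z + \tfrac{22}{3}, g_3 = xz + \tfrac{1}{8}y - \tfrac{1}{8}.

Reduce p = -10y^{2}z^{2} - \tfrac{15}{8}y^{3} - 45yz^{2} + \tfrac{15}{8}y^{2} + 110yz - 8z + 1 modulo G:
  leading term y^{2}z^{2}: subtract (-10y)·g_1 from -10y^{2}z^{2} - \tfrac{15}{8}y^{3} - 45yz^{2} + \tfrac{15}{8}y^{2} + 110yz - 8z + 1 → -8z + 1
  leading term z: no divisor's leading term divides it; move -8z to the remainder.
  leading term 1: no divisor's leading term divides it; move 1 to the remainder.
  normal form = -8z + 1.
The normal form is nonzero, so p ∉ I. Since p minus its normal form lies in I, I + (p) = I + (r) where r = -8z + 1; decide whether this ideal is the whole ring.
Run Buchberger on G together with r (pairs among the g_i already reduce to 0 since G is a Gröbner basis):
g_1 = yz^{2} + \tfrac{3}{16}y^{2} + \tfrac{9}{2}z^{2} - \tfrac{3}{16}y - 11z, LT = yz^{2}.
g_2 = xy - \tfrac{2}{3}yz - 3z + \tfrac{22}{3}, LT = xy.
g_3 = xz + \tfrac{1}{8}y - \tfrac{1}{8}, LT = xz.
r = -8z + 1, LT = z.

S(g_1,r): lcm = yz^{2}. S = \tfrac{3}{16}y^{2} + \tfrac{1}{8}yz + \tfrac{9}{2}z^{2} - \tfrac{3}{16}y - 11z.
  reduce S modulo (g_1, g_2, g_3, r):
  remainder \tfrac{3}{16}y^{2} - \tfrac{11}{64}y - \tfrac{167}{128} ≠ 0; add m_5 = \tfrac{3}{16}y^{2} - \tfrac{11}{64}y - \tfrac{167}{128} to the basis.

S(g_3,r): lcm = xz. S = \tfrac{1}{8}x + \tfrac{1}{8}y - \tfrac{1}{8}.
  reduce S modulo (g_1, g_2, g_3, r, m_5):
  remainder \tfrac{1}{8}x + \tfrac{1}{8}y - \tfrac{1}{8} ≠ 0; add m_6 = \tfrac{1}{8}x + \tfrac{1}{8}y - \tfrac{1}{8} to the basis.

The other S-polynomials (S(g_1,g_2), S(g_1,g_3), S(g_2,g_3), S(g_2,r), S(g_1,m_5), S(g_2,m_5), S(g_3,m_5), S(r,m_5), S(g_1,m_6), S(g_2,m_6), S(g_3,m_6), S(r,m_6), S(m_5,m_6)) all reduce to 0 modulo the current basis, so we have a Gröbner basis.
Inter-reduce: drop elements whose leading term is divisible by another's, tail-reduce, and make monic.
Reduced Gröbner basis: {y^{2} - \tfrac{11}{12}y - \tfrac{167}{24}, x + y - 1, z - \tfrac{1}{8}}.
The reduced Gröbner basis of I + (p) is {y^{2} - \tfrac{11}{12}y - \tfrac{167}{24}, x + y - 1, z - \tfrac{1}{8}} ≠ {1}, a proper ideal, so the enlarged system stays consistent: p is independent of I, with normal form -8z + 1.

-10y^{2}z^{2} - \tfrac{15}{8}y^{3} - 45yz^{2} + \tfrac{15}{8}y^{2} + 110yz - 8z + 1 is independent of I; its normal form modulo I is -8z + 1.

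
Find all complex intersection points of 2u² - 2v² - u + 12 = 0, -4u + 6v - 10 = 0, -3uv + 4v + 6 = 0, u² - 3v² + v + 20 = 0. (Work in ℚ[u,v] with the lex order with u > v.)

Compute a lex Gröbner basis by Buchberger's algorithm.
f_1 = 2u² - u - 2v² + 12, LT = u².
f_2 = -4u + 6v - 10, LT = u.
f_3 = -3uv + 4v + 6, LT = uv.
f_4 = u² - 3v² + v + 20, LT = u².

S(f_1,f_2): lcm = u². S = 3/2uv - 3u - v² + 6.
  reduce S modulo (f_1, f_2, f_3, f_4):
  remainder 5/4v² - 33/4v + 27/2 ≠ 0; add h_5 = 5/4v² - 33/4v + 27/2 to the basis.

S(f_1,f_3): lcm = u²v. S = ⅚uv + 2u - v³ + 6v.
  reduce S modulo (f_1, f_2, f_3, f_4, h_5):
  remainder -2639/150v + 2639/50 ≠ 0; add h_6 = -2639/150v + 2639/50 to the basis.

The other S-polynomials (S(f_1,f_4), S(f_2,f_3), S(f_2,f_4), S(f_3,f_4), S(f_1,h_5), S(f_2,h_5), S(f_3,h_5), S(f_4,h_5), S(f_1,h_6), S(f_2,h_6), S(f_3,h_6), S(f_4,h_6), S(h_5,h_6)) all reduce to 0 modulo the current basis, so we have a Gröbner basis.
Inter-reduce: drop elements whose leading term is divisible by another's, tail-reduce, and make monic.
Reduced Gröbner basis: {u - 2, v - 3}.

Elimination: the polynomial v - 3 lies in the elimination ideal for v, so v ∈ {3}. For each such v, the remaining basis elements (now univariate) give the rest of the solution.
  v = 3: the earlier basis element becomes u - 2 = 0, giving u = 2 — point (2, 3).
A lex Gröbner basis triangularizes the system, enabling back-substitution.

{(2, 3)}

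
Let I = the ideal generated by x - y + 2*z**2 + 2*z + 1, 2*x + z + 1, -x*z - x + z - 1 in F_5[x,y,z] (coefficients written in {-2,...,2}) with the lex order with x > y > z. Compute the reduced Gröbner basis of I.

G = {x - 2*z - 2, y - z, z**2 - z - 1}

This is the nonlinear analogue of row-reducing a linear system.

f_1 = x - y + 2*z**2 + 2*z + 1, LT = x.
f_2 = 2*x + z + 1, LT = x.
f_3 = -x*z - x + z - 1, LT = x*z.

S(f_1,f_2): lcm = x. S = -y + 2*z**2 - z - 2.
  leading term y: no divisor's leading term divides it; move -y to the remainder.
  leading term z**2: no divisor's leading term divides it; move 2*z**2 to the remainder.
  leading term z: no divisor's leading term divides it; move -z to the remainder.
  leading term 1: no divisor's leading term divides it; move -2 to the remainder.
  remainder -y + 2*z**2 - z - 2 ≠ 0; add g_4 = -y + 2*z**2 - z - 2 to the basis.

S(f_1,f_3): lcm = x*z. S = -x - y*z + 2*z**3 + 2*z**2 + 2*z - 1.
  leading term x: subtract (-1)·f_1 from -x - y*z + 2*z**3 + 2*z**2 + 2*z - 1 → -y*z - y + 2*z**3 - z**2 - z
  leading term y*z: subtract (z)·g_4 from -y*z - y + 2*z**3 - z**2 - z → -y + z
  leading term y: subtract (1)·g_4 from -y + z → -2*z**2 + 2*z + 2
  leading term z**2: no divisor's leading term divides it; move -2*z**2 to the remainder.
  leading term z: no divisor's leading term divides it; move 2*z to the remainder.
  leading term 1: no divisor's leading term divides it; move 2 to the remainder.
  remainder -2*z**2 + 2*z + 2 ≠ 0; add g_5 = -2*z**2 + 2*z + 2 to the basis.

The other S-polynomials (S(f_2,f_3), S(f_1,g_4), S(f_2,g_4), S(f_3,g_4), S(f_1,g_5), S(f_2,g_5), S(f_3,g_5), S(g_4,g_5)) all reduce to 0 modulo the current basis, so we have a Gröbner basis.
Inter-reduce: drop elements whose leading term is divisible by another's, tail-reduce, and make monic.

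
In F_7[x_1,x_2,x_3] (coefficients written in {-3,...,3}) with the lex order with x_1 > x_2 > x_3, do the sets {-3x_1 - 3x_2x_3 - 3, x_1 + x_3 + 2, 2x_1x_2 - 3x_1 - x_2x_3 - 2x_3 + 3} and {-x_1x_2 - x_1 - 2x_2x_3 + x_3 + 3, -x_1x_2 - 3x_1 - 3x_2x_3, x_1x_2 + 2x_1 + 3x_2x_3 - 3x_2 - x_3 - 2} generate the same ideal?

No, the ideals differ.

For a fixed monomial order, each ideal has a unique reduced Gröbner basis; comparing bases decides equality.
Buchberger on the first generating set:
f_1 = -3x_1 - 3x_2x_3 - 3, LT = x_1.
f_2 = x_1 + x_3 + 2, LT = x_1.
f_3 = 2x_1x_2 - 3x_1 - x_2x_3 - 2x_3 + 3, LT = x_1x_2.

S(f_1,f_2): lcm = x_1. S = x_2x_3 - x_3 - 1.
  leading term x_2x_3: no divisor's leading term divides it; move x_2x_3 to the remainder.
  leading term x_3: no divisor's leading term divides it; move -x_3 to the remainder.
  leading term 1: no divisor's leading term divides it; move -1 to the remainder.
  remainder x_2x_3 - x_3 - 1 ≠ 0; add g_4 = x_2x_3 - x_3 - 1 to the basis.

S(f_1,f_3): lcm = x_1x_2. S = -2x_1 + x_2^{2}x_3 - 3x_2x_3 + x_2 + x_3 + 2.
  leading term x_1: subtract (3)·f_1 from -2x_1 + x_2^{2}x_3 - 3x_2x_3 + x_2 + x_3 + 2 → x_2^{2}x_3 - x_2x_3 + x_2 + x_3 - 3
  leading term x_2^{2}x_3: subtract (x_2)·g_4 from x_2^{2}x_3 - x_2x_3 + x_2 + x_3 - 3 → 2x_2 + x_3 - 3
  leading term x_2: no divisor's leading term divides it; move 2x_2 to the remainder.
  leading term x_3: no divisor's leading term divides it; move x_3 to the remainder.
  leading term 1: no divisor's leading term divides it; move -3 to the remainder.
  remainder 2x_2 + x_3 - 3 ≠ 0; add g_5 = 2x_2 + x_3 - 3 to the basis.

S(f_3,g_4): lcm = x_1x_2x_3. S = 3x_1x_3 + x_1 + 3x_2x_3^{2} - x_3^{2} - 2x_3.
  leading term x_1x_3: subtract (-x_3)·f_1 from 3x_1x_3 + x_1 + 3x_2x_3^{2} - x_3^{2} - 2x_3 → x_1 - x_3^{2} + 2x_3
  leading term x_1: subtract (2)·f_1 from x_1 - x_3^{2} + 2x_3 → -x_2x_3 - x_3^{2} + 2x_3 - 1
  leading term x_2x_3: subtract (-1)·g_4 from -x_2x_3 - x_3^{2} + 2x_3 - 1 → -x_3^{2} + x_3 - 2
  leading term x_3^{2}: no divisor's leading term divides it; move -x_3^{2} to the remainder.
  leading term x_3: no divisor's leading term divides it; move x_3 to the remainder.
  leading term 1: no divisor's leading term divides it; move -2 to the remainder.
  remainder -x_3^{2} + x_3 - 2 ≠ 0; add g_6 = -x_3^{2} + x_3 - 2 to the basis.

The other S-polynomials (S(f_2,f_3), S(f_1,g_4), S(f_2,g_4), S(f_1,g_5), S(f_2,g_5), S(f_3,g_5), S(g_4,g_5), S(f_1,g_6), S(f_2,g_6), S(f_3,g_6), S(g_4,g_6), S(g_5,g_6)) all reduce to 0 modulo the current basis, so we have a Gröbner basis.
Inter-reduce: drop elements whose leading term is divisible by another's, tail-reduce, and make monic.
Reduced Gröbner basis: {x_1 + x_3 + 2, x_2 - 3x_3 + 2, x_3^{2} - x_3 + 2}.

Buchberger on the second generating set:
h_1 = -x_1x_2 - x_1 - 2x_2x_3 + x_3 + 3, LT = x_1x_2.
h_2 = -x_1x_2 - 3x_1 - 3x_2x_3, LT = x_1x_2.
h_3 = x_1x_2 + 2x_1 + 3x_2x_3 - 3x_2 - x_3 - 2, LT = x_1x_2.

S(h_1,h_2): lcm = x_1x_2. S = -2x_1 - x_2x_3 - x_3 - 3.
  leading term x_1: no divisor's leading term divides it; move -2x_1 to the remainder.
  leading term x_2x_3: no divisor's leading term divides it; move -x_2x_3 to the remainder.
  leading term x_3: no divisor's leading term divides it; move -x_3 to the remainder.
  leading term 1: no divisor's leading term divides it; move -3 to the remainder.
  remainder -2x_1 - x_2x_3 - x_3 - 3 ≠ 0; add k_4 = -2x_1 - x_2x_3 - x_3 - 3 to the basis.

S(h_1,h_3): lcm = x_1x_2. S = -x_1 - x_2x_3 + 3x_2 - 1.
  leading term x_1: subtract (-3)·k_4 from -x_1 - x_2x_3 + 3x_2 - 1 → 3x_2x_3 + 3x_2 - 3x_3 - 3
  leading term x_2x_3: no divisor's leading term divides it; move 3x_2x_3 to the remainder.
  leading term x_2: no divisor's leading term divides it; move 3x_2 to the remainder.
  leading term x_3: no divisor's leading term divides it; move -3x_3 to the remainder.
  leading term 1: no divisor's leading term divides it; move -3 to the remainder.
  remainder 3x_2x_3 + 3x_2 - 3x_3 - 3 ≠ 0; add k_5 = 3x_2x_3 + 3x_2 - 3x_3 - 3 to the basis.

S(h_1,k_4): lcm = x_1x_2. S = x_1 + 3x_2^{2}x_3 - 2x_2x_3 + 2x_2 - x_3 - 3.
  leading term x_1: subtract (3)·k_4 from x_1 + 3x_2^{2}x_3 - 2x_2x_3 + 2x_2 - x_3 - 3 → 3x_2^{2}x_3 + x_2x_3 + 2x_2 + 2x_3 - 1
  leading term x_2^{2}x_3: subtract (x_2)·k_5 from 3x_2^{2}x_3 + x_2x_3 + 2x_2 + 2x_3 - 1 → -3x_2^{2} - 3x_2x_3 - 2x_2 + 2x_3 - 1
  leading term x_2^{2}: no divisor's leading term divides it; move -3x_2^{2} to the remainder.
  leading term x_2x_3: subtract (-1)·k_5 from -3x_2x_3 - 2x_2 + 2x_3 - 1 → x_2 - x_3 + 3
  leading term x_2: no divisor's leading term divides it; move x_2 to the remainder.
  leading term x_3: no divisor's leading term divides it; move -x_3 to the remainder.
  leading term 1: no divisor's leading term divides it; move 3 to the remainder.
  remainder -3x_2^{2} + x_2 - x_3 + 3 ≠ 0; add k_6 = -3x_2^{2} + x_2 - x_3 + 3 to the basis.

S(h_1,k_5): lcm = x_1x_2x_3. S = -x_1x_2 + 2x_1x_3 + x_1 + 2x_2x_3^{2} - x_3^{2} - 3x_3.
  leading term x_1x_2: subtract (1)·h_1 from -x_1x_2 + 2x_1x_3 + x_1 + 2x_2x_3^{2} - x_3^{2} - 3x_3 → 2x_1x_3 + 2x_1 + 2x_2x_3^{2} + 2x_2x_3 - x_3^{2} + 3x_3 - 3
  leading term x_1x_3: subtract (-x_3)·k_4 from 2x_1x_3 + 2x_1 + 2x_2x_3^{2} + 2x_2x_3 - x_3^{2} + 3x_3 - 3 → 2x_1 + x_2x_3^{2} + 2x_2x_3 - 2x_3^{2} - 3
  leading term x_1: subtract (-1)·k_4 from 2x_1 + x_2x_3^{2} + 2x_2x_3 - 2x_3^{2} - 3 → x_2x_3^{2} + x_2x_3 - 2x_3^{2} - x_3 + 1
  leading term x_2x_3^{2}: subtract (-2x_3)·k_5 from x_2x_3^{2} + x_2x_3 - 2x_3^{2} - x_3 + 1 → -x_3^{2} + 1
  leading term x_3^{2}: no divisor's leading term divides it; move -x_3^{2} to the remainder.
  leading term 1: no divisor's leading term divides it; move 1 to the remainder.
  remainder -x_3^{2} + 1 ≠ 0; add k_7 = -x_3^{2} + 1 to the basis.

The other S-polynomials (S(h_2,h_3), S(h_2,k_4), S(h_3,k_4), S(h_2,k_5), S(h_3,k_5), S(k_4,k_5), S(h_1,k_6), S(h_2,k_6), S(h_3,k_6), S(k_4,k_6), S(k_5,k_6), S(h_1,k_7), S(h_2,k_7), S(h_3,k_7), S(k_4,k_7), S(k_5,k_7), S(k_6,k_7)) all reduce to 0 modulo the current basis, so we have a Gröbner basis.
Inter-reduce: drop elements whose leading term is divisible by another's, tail-reduce, and make monic.
Reduced Gröbner basis: {x_1 + 3x_2 + x_3 + 2, x_2^{2} + 2x_2 - 2x_3 - 1, x_2x_3 + x_2 - x_3 - 1, x_3^{2} - 1}.

The bases are distinct; the ideals are different.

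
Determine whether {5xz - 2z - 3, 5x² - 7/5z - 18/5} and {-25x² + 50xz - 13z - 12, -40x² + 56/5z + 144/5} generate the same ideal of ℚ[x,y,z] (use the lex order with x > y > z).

Equality of ideals is decidable: compute both reduced Gröbner bases (unique for the ordering) and check whether they agree.
Buchberger on the first generating set:
f_1 = 5xz - 2z - 3, LT = xz.
f_2 = 5x² - 7/5z - 18/5, LT = x².

S(f_1,f_2): lcm = x²z. S = -⅖xz - ⅗x + 7/25z² + 18/25z.
  leading term xz: subtract (-2/25)·f_1 from -⅖xz - ⅗x + 7/25z² + 18/25z → -⅗x + 7/25z² + 14/25z - 6/25
  leading term x: no divisor's leading term divides it; move -⅗x to the remainder.
  leading term z²: no divisor's leading term divides it; move 7/25z² to the remainder.
  leading term z: no divisor's leading term divides it; move 14/25z to the remainder.
  leading term 1: no divisor's leading term divides it; move -6/25 to the remainder.
  remainder -⅗x + 7/25z² + 14/25z - 6/25 ≠ 0; add g_3 = -⅗x + 7/25z² + 14/25z - 6/25 to the basis.

S(f_1,g_3): lcm = xz. S = 7/15z³ + 14/15z² - ⅘z - ⅗.
  leading term z³: no divisor's leading term divides it; move 7/15z³ to the remainder.
  leading term z²: no divisor's leading term divides it; move 14/15z² to the remainder.
  leading term z: no divisor's leading term divides it; move -⅘z to the remainder.
  leading term 1: no divisor's leading term divides it; move -⅗ to the remainder.
  remainder 7/15z³ + 14/15z² - ⅘z - ⅗ ≠ 0; add g_4 = 7/15z³ + 14/15z² - ⅘z - ⅗ to the basis.

S(f_2,g_3): lcm = x². S = 7/15xz² + 14/15xz - ⅖x - 7/25z - 18/25.
  leading term xz²: subtract (7/75z)·f_1 from 7/15xz² + 14/15xz - ⅖x - 7/25z - 18/25 → 14/15xz - ⅖x + 14/75z² - 18/25
  leading term xz: subtract (14/75)·f_1 from 14/15xz - ⅖x + 14/75z² - 18/25 → -⅖x + 14/75z² + 28/75z - 4/25
  leading term x: subtract (⅔)·g_3 from -⅖x + 14/75z² + 28/75z - 4/25 → 0
  remainder 0.

S(f_1,g_4): lcm = xz³. S = -2xz² + 12/7xz + 9/7x - ⅖z³ - ⅗z².
  leading term xz²: subtract (-⅖z)·f_1 from -2xz² + 12/7xz + 9/7x - ⅖z³ - ⅗z² → 12/7xz + 9/7x - ⅖z³ - 7/5z² - 6/5z
  leading term xz: subtract (12/35)·f_1 from 12/7xz + 9/7x - ⅖z³ - 7/5z² - 6/5z → 9/7x - ⅖z³ - 7/5z² - 18/35z + 36/35
  leading term x: subtract (-15/7)·g_3 from 9/7x - ⅖z³ - 7/5z² - 18/35z + 36/35 → -⅖z³ - ⅘z² + 24/35z + 18/35
  leading term z³: subtract (-6/7)·g_4 from -⅖z³ - ⅘z² + 24/35z + 18/35 → 0
  remainder 0.

S(f_2,g_4): leading monomials are coprime, so the S-polynomial reduces to 0 (Buchberger's first criterion).
S(g_3,g_4): leading monomials are coprime, so the S-polynomial reduces to 0 (Buchberger's first criterion).
Every S-polynomial of the final basis reduces to 0, so we have a Gröbner basis.
Inter-reduce: drop elements whose leading term is divisible by another's, tail-reduce, and make monic.
Reduced Gröbner basis: {x - 7/15z² - 14/15z + ⅖, z³ + 2z² - 12/7z - 9/7}.

Buchberger on the second generating set:
h_1 = -25x² + 50xz - 13z - 12, LT = x².
h_2 = -40x² + 56/5z + 144/5, LT = x².

S(h_1,h_2): lcm = x². S = -2xz + ⅘z + 6/5.
  leading term xz: no divisor's leading term divides it; move -2xz to the remainder.
  leading term z: no divisor's leading term divides it; move ⅘z to the remainder.
  leading term 1: no divisor's leading term divides it; move 6/5 to the remainder.
  remainder -2xz + ⅘z + 6/5 ≠ 0; add k_3 = -2xz + ⅘z + 6/5 to the basis.

S(h_1,k_3): lcm = x²z. S = -2xz² + ⅖xz + ⅗x + 13/25z² + 12/25z.
  leading term xz²: subtract (z)·k_3 from -2xz² + ⅖xz + ⅗x + 13/25z² + 12/25z → ⅖xz + ⅗x - 7/25z² - 18/25z
  leading term xz: subtract (-⅕)·k_3 from ⅖xz + ⅗x - 7/25z² - 18/25z → ⅗x - 7/25z² - 14/25z + 6/25
  leading term x: no divisor's leading term divides it; move ⅗x to the remainder.
  leading term z²: no divisor's leading term divides it; move -7/25z² to the remainder.
  leading term z: no divisor's leading term divides it; move -14/25z to the remainder.
  leading term 1: no divisor's leading term divides it; move 6/25 to the remainder.
  remainder ⅗x - 7/25z² - 14/25z + 6/25 ≠ 0; add k_4 = ⅗x - 7/25z² - 14/25z + 6/25 to the basis.

S(h_2,k_3): lcm = x²z. S = ⅖xz + ⅗x - 7/25z² - 18/25z.
  leading term xz: subtract (-⅕)·k_3 from ⅖xz + ⅗x - 7/25z² - 18/25z → ⅗x - 7/25z² - 14/25z + 6/25
  leading term x: subtract (1)·k_4 from ⅗x - 7/25z² - 14/25z + 6/25 → 0
  remainder 0.

S(h_1,k_4): lcm = x². S = 7/15xz² - 16/15xz - ⅖x + 13/25z + 12/25.
  leading term xz²: subtract (-7/30z)·k_3 from 7/15xz² - 16/15xz - ⅖x + 13/25z + 12/25 → -16/15xz - ⅖x + 14/75z² + ⅘z + 12/25
  leading term xz: subtract (8/15)·k_3 from -16/15xz - ⅖x + 14/75z² + ⅘z + 12/25 → -⅖x + 14/75z² + 28/75z - 4/25
  leading term x: subtract (-⅔)·k_4 from -⅖x + 14/75z² + 28/75z - 4/25 → 0
  remainder 0.

S(h_2,k_4): lcm = x². S = 7/15xz² + 14/15xz - ⅖x - 7/25z - 18/25.
  leading term xz²: subtract (-7/30z)·k_3 from 7/15xz² + 14/15xz - ⅖x - 7/25z - 18/25 → 14/15xz - ⅖x + 14/75z² - 18/25
  leading term xz: subtract (-7/15)·k_3 from 14/15xz - ⅖x + 14/75z² - 18/25 → -⅖x + 14/75z² + 28/75z - 4/25
  leading term x: subtract (-⅔)·k_4 from -⅖x + 14/75z² + 28/75z - 4/25 → 0
  remainder 0.

S(k_3,k_4): lcm = xz. S = 7/15z³ + 14/15z² - ⅘z - ⅗.
  leading term z³: no divisor's leading term divides it; move 7/15z³ to the remainder.
  leading term z²: no divisor's leading term divides it; move 14/15z² to the remainder.
  leading term z: no divisor's leading term divides it; move -⅘z to the remainder.
  leading term 1: no divisor's leading term divides it; move -⅗ to the remainder.
  remainder 7/15z³ + 14/15z² - ⅘z - ⅗ ≠ 0; add k_5 = 7/15z³ + 14/15z² - ⅘z - ⅗ to the basis.

S(h_1,k_5): leading monomials are coprime, so the S-polynomial reduces to 0 (Buchberger's first criterion).
S(h_2,k_5): leading monomials are coprime, so the S-polynomial reduces to 0 (Buchberger's first criterion).
S(k_3,k_5): lcm = xz³. S = -2xz² + 12/7xz + 9/7x - ⅖z³ - ⅗z².
  leading term xz²: subtract (z)·k_3 from -2xz² + 12/7xz + 9/7x - ⅖z³ - ⅗z² → 12/7xz + 9/7x - ⅖z³ - 7/5z² - 6/5z
  leading term xz: subtract (-6/7)·k_3 from 12/7xz + 9/7x - ⅖z³ - 7/5z² - 6/5z → 9/7x - ⅖z³ - 7/5z² - 18/35z + 36/35
  leading term x: subtract (15/7)·k_4 from 9/7x - ⅖z³ - 7/5z² - 18/35z + 36/35 → -⅖z³ - ⅘z² + 24/35z + 18/35
  leading term z³: subtract (-6/7)·k_5 from -⅖z³ - ⅘z² + 24/35z + 18/35 → 0
  remainder 0.

S(k_4,k_5): leading monomials are coprime, so the S-polynomial reduces to 0 (Buchberger's first criterion).
Every S-polynomial of the final basis reduces to 0, so we have a Gröbner basis.
Inter-reduce: drop elements whose leading term is divisible by another's, tail-reduce, and make monic.
Reduced Gröbner basis: {x - 7/15z² - 14/15z + ⅖, z³ + 2z² - 12/7z - 9/7}.

Same reduced basis, so the two generating sets span the same ideal.

Yes, the ideals are equal.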